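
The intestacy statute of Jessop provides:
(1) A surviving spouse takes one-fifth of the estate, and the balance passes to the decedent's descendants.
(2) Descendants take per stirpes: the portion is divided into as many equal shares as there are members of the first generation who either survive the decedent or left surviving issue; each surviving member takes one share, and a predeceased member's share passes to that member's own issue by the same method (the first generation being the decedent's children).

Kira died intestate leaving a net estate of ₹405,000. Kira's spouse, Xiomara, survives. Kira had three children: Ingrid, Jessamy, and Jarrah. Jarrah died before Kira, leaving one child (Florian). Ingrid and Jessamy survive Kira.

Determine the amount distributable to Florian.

Xiomara takes one-fifth of ₹405,000 = ₹81,000. The remaining ₹324,000 passes to the descendants.
The descendants' portion (₹324,000) is divided into 3 shares of ₹108,000: Ingrid and Jessamy each take ₹108,000; Jarrah's ₹108,000 share passes to Jarrah's issue.
Jarrah's share (₹108,000) passes entirely to Florian.

Florian receives ₹108,000.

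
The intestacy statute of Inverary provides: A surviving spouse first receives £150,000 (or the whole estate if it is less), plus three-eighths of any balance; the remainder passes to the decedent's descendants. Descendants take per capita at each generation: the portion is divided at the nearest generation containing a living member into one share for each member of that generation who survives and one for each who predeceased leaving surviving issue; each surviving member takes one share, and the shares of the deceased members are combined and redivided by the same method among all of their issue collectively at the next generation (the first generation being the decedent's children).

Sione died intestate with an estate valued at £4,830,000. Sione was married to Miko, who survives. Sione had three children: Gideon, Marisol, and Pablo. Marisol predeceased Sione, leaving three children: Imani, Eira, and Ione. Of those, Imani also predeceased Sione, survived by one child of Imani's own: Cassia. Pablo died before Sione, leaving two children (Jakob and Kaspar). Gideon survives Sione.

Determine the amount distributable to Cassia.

Cassia receives £390,000.

Miko first takes £150,000, leaving a balance of £4,680,000. Miko then takes three-eighths of the balance (£1,755,000), for a total of £1,905,000. The remaining £2,925,000 passes to the descendants.
The descendants' portion (£2,925,000) is divided at the children's generation into 3 shares of £975,000. Gideon takes £975,000. The 2 shares of the deceased (Marisol and Pablo) are combined into a pool of £1,950,000.
That pool (£1,950,000) is divided at the grandchildren's generation into 5 shares of £390,000. Eira, Ione, Jakob, and Kaspar each take £390,000. The remaining share for the deceased Imani (£390,000) is carried to the next generation.
That pool (£390,000) passes entirely to Cassia, the sole taker at the great-grandchildren's generation.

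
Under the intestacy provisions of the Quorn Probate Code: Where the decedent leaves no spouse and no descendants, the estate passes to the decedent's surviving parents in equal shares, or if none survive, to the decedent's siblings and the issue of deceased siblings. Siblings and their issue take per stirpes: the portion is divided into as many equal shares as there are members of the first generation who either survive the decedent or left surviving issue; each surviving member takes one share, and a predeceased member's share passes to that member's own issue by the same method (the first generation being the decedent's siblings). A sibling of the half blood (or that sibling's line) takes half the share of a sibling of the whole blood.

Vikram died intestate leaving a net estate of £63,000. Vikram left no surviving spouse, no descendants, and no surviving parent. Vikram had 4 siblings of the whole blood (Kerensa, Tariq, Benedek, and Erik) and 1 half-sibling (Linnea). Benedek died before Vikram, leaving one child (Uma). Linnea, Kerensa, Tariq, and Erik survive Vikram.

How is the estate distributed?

The entire £63,000 passes to the siblings and their issue.
Counting each half-blood sibling's line as half a unit, there are 9/2 units in £63,000, so one unit is £14,000. Whole-blood lines (Kerensa, Tariq, Benedek, and Erik) take £14,000 each; half-blood lines (Linnea) take £7,000 each.
Benedek's share (£14,000) passes entirely to Uma.

Linnea: £7,000; Kerensa: £14,000; Tariq: £14,000; Uma: £14,000; Erik: £14,000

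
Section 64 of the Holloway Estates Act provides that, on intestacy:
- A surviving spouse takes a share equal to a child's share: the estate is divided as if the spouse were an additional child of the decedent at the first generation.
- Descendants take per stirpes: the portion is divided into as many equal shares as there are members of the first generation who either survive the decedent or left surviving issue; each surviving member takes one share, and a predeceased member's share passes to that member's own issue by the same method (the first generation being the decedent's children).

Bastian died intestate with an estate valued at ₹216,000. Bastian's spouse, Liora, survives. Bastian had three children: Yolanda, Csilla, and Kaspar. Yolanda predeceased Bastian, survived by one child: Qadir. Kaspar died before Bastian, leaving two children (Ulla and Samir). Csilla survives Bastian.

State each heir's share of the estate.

Liora: ₹54,000; Qadir: ₹54,000; Csilla: ₹54,000; Ulla: ₹27,000; Samir: ₹27,000

The spouse counts as an additional share at the children's level, so there are 4 primary shares of ₹54,000. Liora takes one such share (₹54,000).
The children's combined portion (₹162,000) is divided into 3 shares of ₹54,000: Csilla takes ₹54,000; Yolanda's ₹54,000 share passes to Yolanda's issue; Kaspar's ₹54,000 share passes to Kaspar's issue.
Yolanda's share (₹54,000) passes entirely to Qadir.
Kaspar's share (₹54,000) is divided into 2 shares of ₹27,000: Ulla and Samir each take ₹27,000.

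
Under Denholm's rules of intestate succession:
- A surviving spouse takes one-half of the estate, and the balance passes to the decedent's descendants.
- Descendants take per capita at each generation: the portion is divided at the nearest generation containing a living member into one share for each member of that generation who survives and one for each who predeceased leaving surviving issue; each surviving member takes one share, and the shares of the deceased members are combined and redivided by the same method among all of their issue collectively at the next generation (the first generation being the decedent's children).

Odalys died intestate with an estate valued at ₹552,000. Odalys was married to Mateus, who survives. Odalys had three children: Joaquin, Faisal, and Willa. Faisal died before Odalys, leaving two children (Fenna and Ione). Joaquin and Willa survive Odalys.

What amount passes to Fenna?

Mateus takes one-half of ₹552,000 = ₹276,000. The remaining ₹276,000 passes to the descendants.
The descendants' portion (₹276,000) is divided at the children's generation into 3 shares of ₹92,000. Joaquin and Willa each take ₹92,000. The remaining share for the deceased Faisal (₹92,000) is carried to the next generation.
That pool (₹92,000) is divided at the grandchildren's generation equally among Fenna and Ione: ₹46,000 each.

Fenna receives ₹46,000.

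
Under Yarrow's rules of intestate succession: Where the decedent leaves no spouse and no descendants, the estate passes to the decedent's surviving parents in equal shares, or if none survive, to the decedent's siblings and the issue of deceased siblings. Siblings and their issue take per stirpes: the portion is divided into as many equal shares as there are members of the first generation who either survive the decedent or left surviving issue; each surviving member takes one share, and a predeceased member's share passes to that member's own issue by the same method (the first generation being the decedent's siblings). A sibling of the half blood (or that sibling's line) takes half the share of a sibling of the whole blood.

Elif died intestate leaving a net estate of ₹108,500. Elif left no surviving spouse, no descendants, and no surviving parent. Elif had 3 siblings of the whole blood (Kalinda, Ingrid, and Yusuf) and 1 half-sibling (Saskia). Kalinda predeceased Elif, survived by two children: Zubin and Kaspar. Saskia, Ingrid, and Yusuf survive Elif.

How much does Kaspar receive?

The entire ₹108,500 passes to the siblings and their issue.
Counting each half-blood sibling's line as half a unit, there are 7/2 units in ₹108,500, so one unit is ₹31,000. Whole-blood lines (Kalinda, Ingrid, and Yusuf) take ₹31,000 each; half-blood lines (Saskia) take ₹15,500 each.
Kalinda's share (₹31,000) is divided into 2 shares of ₹15,500: Zubin and Kaspar each take ₹15,500.

Kaspar receives ₹15,500.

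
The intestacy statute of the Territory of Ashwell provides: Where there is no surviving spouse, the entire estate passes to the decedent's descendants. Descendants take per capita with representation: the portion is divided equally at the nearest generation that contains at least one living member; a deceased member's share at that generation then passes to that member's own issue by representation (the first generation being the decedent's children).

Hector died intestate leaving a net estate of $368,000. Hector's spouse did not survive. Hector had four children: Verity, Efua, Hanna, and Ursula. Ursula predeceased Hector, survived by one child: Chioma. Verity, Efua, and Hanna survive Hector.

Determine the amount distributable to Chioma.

The entire $368,000 passes to the descendants.
That amount ($368,000) is divided into 4 shares of $92,000: Verity, Efua, and Hanna each take $92,000; Ursula's $92,000 share passes to Ursula's issue.
Ursula's share ($92,000) passes entirely to Chioma.

Chioma receives $92,000.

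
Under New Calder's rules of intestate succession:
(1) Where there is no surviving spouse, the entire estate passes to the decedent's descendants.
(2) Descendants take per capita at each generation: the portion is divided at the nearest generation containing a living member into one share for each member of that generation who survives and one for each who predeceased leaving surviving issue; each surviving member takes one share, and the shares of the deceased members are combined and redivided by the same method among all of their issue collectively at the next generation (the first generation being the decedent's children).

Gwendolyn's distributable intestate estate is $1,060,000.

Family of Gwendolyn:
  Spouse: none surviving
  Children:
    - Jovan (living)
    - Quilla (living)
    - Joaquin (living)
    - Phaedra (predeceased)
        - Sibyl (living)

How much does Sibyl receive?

The entire $1,060,000 passes to the descendants.
That amount ($1,060,000) is divided at the children's generation into 4 shares of $265,000. Jovan, Quilla, and Joaquin each take $265,000. The remaining share for the deceased Phaedra ($265,000) is carried to the next generation.
That pool ($265,000) passes entirely to Sibyl, the sole taker at the grandchildren's generation.

Sibyl receives $265,000.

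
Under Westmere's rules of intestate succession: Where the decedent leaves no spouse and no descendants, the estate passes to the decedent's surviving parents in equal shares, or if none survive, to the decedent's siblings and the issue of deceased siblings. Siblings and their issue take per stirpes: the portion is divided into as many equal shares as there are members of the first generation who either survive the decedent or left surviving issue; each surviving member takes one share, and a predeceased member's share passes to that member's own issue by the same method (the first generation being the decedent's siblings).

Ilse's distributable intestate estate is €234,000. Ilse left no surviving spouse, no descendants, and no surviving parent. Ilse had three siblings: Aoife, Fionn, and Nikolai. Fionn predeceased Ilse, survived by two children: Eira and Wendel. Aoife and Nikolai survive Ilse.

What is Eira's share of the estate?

The entire €234,000 passes to the siblings and their issue.
That amount (€234,000) is divided into 3 shares of €78,000: Aoife and Nikolai each take €78,000; Fionn's €78,000 share passes to Fionn's issue.
Fionn's share (€78,000) is divided into 2 shares of €39,000: Eira and Wendel each take €39,000.

Eira receives €39,000.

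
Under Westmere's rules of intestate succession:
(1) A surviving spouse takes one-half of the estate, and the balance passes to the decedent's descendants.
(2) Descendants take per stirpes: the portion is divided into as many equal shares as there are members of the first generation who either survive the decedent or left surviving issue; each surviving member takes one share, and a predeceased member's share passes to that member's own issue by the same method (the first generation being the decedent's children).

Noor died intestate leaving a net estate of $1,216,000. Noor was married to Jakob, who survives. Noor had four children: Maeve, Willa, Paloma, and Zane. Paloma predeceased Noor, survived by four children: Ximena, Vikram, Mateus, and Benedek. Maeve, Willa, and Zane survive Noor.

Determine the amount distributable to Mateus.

Jakob takes one-half of $1,216,000 = $608,000. The remaining $608,000 passes to the descendants.
The descendants' portion ($608,000) is divided into 4 shares of $152,000: Maeve, Willa, and Zane each take $152,000; Paloma's $152,000 share passes to Paloma's issue.
Paloma's share ($152,000) is divided into 4 shares of $38,000: Ximena, Vikram, Mateus, and Benedek each take $38,000.

Mateus receives $38,000.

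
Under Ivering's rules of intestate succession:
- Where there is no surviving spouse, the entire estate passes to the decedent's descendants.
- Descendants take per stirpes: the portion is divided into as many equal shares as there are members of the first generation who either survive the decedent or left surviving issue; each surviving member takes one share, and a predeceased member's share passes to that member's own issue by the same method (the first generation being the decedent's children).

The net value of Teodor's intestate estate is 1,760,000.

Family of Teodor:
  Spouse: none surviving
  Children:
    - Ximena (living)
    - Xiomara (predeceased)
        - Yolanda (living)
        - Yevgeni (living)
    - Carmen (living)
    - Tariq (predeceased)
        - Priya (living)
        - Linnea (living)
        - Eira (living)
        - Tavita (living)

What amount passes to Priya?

Priya receives 110,000.

The entire 1,760,000 passes to the descendants.
That amount (1,760,000) is divided into 4 shares of 440,000: Ximena and Carmen each take 440,000; Xiomara's 440,000 share passes to Xiomara's issue; Tariq's 440,000 share passes to Tariq's issue.
Xiomara's share (440,000) is divided into 2 shares of 220,000: Yolanda and Yevgeni each take 220,000.
Tariq's share (440,000) is divided into 4 shares of 110,000: Priya, Linnea, Eira, and Tavita each take 110,000.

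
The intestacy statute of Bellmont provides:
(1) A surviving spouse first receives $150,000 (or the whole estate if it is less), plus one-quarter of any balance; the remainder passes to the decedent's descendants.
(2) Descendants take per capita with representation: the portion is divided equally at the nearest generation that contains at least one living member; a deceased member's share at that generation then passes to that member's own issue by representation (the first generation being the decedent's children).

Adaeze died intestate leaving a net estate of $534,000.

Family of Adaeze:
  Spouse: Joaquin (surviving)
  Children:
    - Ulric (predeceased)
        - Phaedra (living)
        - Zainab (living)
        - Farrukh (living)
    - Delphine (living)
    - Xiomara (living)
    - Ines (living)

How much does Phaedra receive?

Joaquin first takes $150,000, leaving a balance of $384,000. Joaquin then takes one-quarter of the balance ($96,000), for a total of $246,000. The remaining $288,000 passes to the descendants.
The descendants' portion ($288,000) is divided into 4 shares of $72,000: Delphine, Xiomara, and Ines each take $72,000; Ulric's $72,000 share passes to Ulric's issue.
Ulric's share ($72,000) is divided into 3 shares of $24,000: Phaedra, Zainab, and Farrukh each take $24,000.

Phaedra receives $24,000.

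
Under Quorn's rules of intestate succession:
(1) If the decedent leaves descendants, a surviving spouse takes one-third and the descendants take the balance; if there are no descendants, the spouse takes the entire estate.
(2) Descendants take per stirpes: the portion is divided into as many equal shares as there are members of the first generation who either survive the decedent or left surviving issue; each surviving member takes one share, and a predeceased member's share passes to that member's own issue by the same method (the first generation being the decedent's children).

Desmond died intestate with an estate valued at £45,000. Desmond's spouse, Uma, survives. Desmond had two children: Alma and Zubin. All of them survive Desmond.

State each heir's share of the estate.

Uma takes one-third of £45,000 = £15,000. The remaining £30,000 passes to the descendants.
The descendants' portion (£30,000) is divided into 2 shares of £15,000: Alma and Zubin each take £15,000.

Uma: £15,000; Alma: £15,000; Zubin: £15,000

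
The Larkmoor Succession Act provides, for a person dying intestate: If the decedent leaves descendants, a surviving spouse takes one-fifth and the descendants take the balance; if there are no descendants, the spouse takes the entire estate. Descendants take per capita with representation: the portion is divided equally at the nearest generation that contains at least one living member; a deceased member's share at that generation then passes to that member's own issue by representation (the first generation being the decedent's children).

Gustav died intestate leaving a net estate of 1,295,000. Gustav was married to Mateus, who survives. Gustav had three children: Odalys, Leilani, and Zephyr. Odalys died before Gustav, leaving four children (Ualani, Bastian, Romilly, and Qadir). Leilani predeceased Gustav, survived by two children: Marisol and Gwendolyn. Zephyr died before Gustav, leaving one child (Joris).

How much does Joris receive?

Mateus takes one-fifth of 1,295,000 = 259,000. The remaining 1,036,000 passes to the descendants.
No child survives, so the initial division is made at the grandchildren's generation.
The descendants' portion (1,036,000) is divided into 7 shares of 148,000: Ualani, Bastian, Romilly, Qadir, Marisol, Gwendolyn, and Joris each take 148,000.

Joris receives 148,000.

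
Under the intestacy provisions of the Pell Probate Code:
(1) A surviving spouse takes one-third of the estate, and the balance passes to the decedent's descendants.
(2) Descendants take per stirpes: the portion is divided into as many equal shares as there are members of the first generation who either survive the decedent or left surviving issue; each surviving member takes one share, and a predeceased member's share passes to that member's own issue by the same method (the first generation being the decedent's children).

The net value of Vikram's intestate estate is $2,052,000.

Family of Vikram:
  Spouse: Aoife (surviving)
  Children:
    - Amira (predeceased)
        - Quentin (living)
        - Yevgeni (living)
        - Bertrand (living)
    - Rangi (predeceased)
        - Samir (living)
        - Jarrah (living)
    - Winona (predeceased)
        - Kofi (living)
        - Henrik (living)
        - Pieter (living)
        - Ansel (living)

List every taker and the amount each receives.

Aoife takes one-third of $2,052,000 = $684,000. The remaining $1,368,000 passes to the descendants.
The descendants' portion ($1,368,000) is divided into 3 shares of $456,000: Amira's $456,000 share passes to Amira's issue; Rangi's $456,000 share passes to Rangi's issue; Winona's $456,000 share passes to Winona's issue.
Amira's share ($456,000) is divided into 3 shares of $152,000: Quentin, Yevgeni, and Bertrand each take $152,000.
Rangi's share ($456,000) is divided into 2 shares of $228,000: Samir and Jarrah each take $228,000.
Winona's share ($456,000) is divided into 4 shares of $114,000: Kofi, Henrik, Pieter, and Ansel each take $114,000.

Aoife: $684,000; Quentin: $152,000; Yevgeni: $152,000; Bertrand: $152,000; Samir: $228,000; Jarrah: $228,000; Kofi: $114,000; Henrik: $114,000; Pieter: $114,000; Ansel: $114,000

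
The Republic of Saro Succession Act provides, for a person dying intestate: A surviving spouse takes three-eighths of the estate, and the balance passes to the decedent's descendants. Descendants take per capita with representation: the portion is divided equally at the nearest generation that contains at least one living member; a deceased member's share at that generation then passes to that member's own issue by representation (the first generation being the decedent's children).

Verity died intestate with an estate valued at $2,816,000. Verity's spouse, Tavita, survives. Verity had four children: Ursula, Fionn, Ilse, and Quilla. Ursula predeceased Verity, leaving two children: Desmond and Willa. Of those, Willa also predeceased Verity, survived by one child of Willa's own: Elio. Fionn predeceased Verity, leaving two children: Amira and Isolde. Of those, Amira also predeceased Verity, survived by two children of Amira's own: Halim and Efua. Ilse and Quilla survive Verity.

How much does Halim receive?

Tavita takes three-eighths of $2,816,000 = $1,056,000. The remaining $1,760,000 passes to the descendants.
The descendants' portion ($1,760,000) is divided into 4 shares of $440,000: Ilse and Quilla each take $440,000; Ursula's $440,000 share passes to Ursula's issue; Fionn's $440,000 share passes to Fionn's issue.
Ursula's share ($440,000) is divided into 2 shares of $220,000: Desmond takes $220,000; Willa's $220,000 share passes to Willa's issue.
Willa's share ($220,000) passes entirely to Elio.
Fionn's share ($440,000) is divided into 2 shares of $220,000: Isolde takes $220,000; Amira's $220,000 share passes to Amira's issue.
Amira's share ($220,000) is divided into 2 shares of $110,000: Halim and Efua each take $110,000.

Halim receives $110,000.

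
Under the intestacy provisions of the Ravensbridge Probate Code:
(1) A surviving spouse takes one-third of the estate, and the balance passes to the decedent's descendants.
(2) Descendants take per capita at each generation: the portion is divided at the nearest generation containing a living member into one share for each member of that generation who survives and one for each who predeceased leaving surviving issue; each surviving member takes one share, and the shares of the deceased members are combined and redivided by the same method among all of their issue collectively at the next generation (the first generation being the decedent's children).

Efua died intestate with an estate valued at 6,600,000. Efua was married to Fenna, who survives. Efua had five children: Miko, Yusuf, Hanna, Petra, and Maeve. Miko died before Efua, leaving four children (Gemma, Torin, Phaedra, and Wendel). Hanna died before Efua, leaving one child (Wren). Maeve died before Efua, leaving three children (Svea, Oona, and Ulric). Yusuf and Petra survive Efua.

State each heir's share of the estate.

Fenna takes one-third of 6,600,000 = 2,200,000. The remaining 4,400,000 passes to the descendants.
The descendants' portion (4,400,000) is divided at the children's generation into 5 shares of 880,000. Yusuf and Petra each take 880,000. The 3 shares of the deceased (Miko, Hanna, and Maeve) are combined into a pool of 2,640,000.
That pool (2,640,000) is divided at the grandchildren's generation equally among Gemma, Torin, Phaedra, Wendel, Wren, Svea, Oona, and Ulric: 330,000 each.

Fenna: 2,200,000; Gemma: 330,000; Torin: 330,000; Phaedra: 330,000; Wendel: 330,000; Yusuf: 880,000; Wren: 330,000; Petra: 880,000; Svea: 330,000; Oona: 330,000; Ulric: 330,000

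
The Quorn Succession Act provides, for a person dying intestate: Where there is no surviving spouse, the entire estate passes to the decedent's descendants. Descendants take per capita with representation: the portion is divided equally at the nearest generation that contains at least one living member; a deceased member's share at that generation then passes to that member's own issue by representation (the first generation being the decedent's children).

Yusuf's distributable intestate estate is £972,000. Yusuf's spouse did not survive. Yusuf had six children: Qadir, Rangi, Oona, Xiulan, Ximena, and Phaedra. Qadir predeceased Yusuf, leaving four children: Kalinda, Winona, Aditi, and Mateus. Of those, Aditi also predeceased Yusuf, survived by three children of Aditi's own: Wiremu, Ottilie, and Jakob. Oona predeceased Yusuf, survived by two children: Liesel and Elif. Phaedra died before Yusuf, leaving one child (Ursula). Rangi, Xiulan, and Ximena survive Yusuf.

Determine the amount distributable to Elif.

The entire £972,000 passes to the descendants.
That amount (£972,000) is divided into 6 shares of £162,000: Rangi, Xiulan, and Ximena each take £162,000; Qadir's £162,000 share passes to Qadir's issue; Oona's £162,000 share passes to Oona's issue; Phaedra's £162,000 share passes to Phaedra's issue.
Qadir's share (£162,000) is divided into 4 shares of £40,500: Kalinda, Winona, and Mateus each take £40,500; Aditi's £40,500 share passes to Aditi's issue.
Aditi's share (£40,500) is divided into 3 shares of £13,500: Wiremu, Ottilie, and Jakob each take £13,500.
Oona's share (£162,000) is divided into 2 shares of £81,000: Liesel and Elif each take £81,000.
Phaedra's share (£162,000) passes entirely to Ursula.

Elif receives £81,000.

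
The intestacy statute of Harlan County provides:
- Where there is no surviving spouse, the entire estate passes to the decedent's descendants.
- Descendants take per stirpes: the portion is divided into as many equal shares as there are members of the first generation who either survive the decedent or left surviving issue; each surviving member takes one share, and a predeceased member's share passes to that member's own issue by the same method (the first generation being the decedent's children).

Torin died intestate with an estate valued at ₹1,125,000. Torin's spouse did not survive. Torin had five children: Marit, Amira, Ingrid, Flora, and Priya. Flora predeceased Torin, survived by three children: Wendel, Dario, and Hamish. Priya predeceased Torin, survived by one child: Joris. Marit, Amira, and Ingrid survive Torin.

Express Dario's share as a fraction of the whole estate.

The entire ₹1,125,000 passes to the descendants.
That amount (₹1,125,000) is divided into 5 shares of ₹225,000: Marit, Amira, and Ingrid each take ₹225,000; Flora's ₹225,000 share passes to Flora's issue; Priya's ₹225,000 share passes to Priya's issue.
Flora's share (₹225,000) is divided into 3 shares of ₹75,000: Wendel, Dario, and Hamish each take ₹75,000.
Priya's share (₹225,000) passes entirely to Joris.

Dario receives 1/15 of the estate.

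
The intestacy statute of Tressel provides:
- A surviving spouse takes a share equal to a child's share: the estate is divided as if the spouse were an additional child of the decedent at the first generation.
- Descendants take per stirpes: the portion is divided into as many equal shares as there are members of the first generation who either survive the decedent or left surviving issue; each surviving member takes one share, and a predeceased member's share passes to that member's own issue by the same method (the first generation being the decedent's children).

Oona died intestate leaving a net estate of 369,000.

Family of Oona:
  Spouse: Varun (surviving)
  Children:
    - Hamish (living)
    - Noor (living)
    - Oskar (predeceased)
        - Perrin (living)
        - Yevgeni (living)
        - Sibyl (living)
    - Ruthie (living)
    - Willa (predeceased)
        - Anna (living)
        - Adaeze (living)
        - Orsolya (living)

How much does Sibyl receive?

The spouse counts as an additional share at the children's level, so there are 6 primary shares of 61,500. Varun takes one such share (61,500).
The children's combined portion (307,500) is divided into 5 shares of 61,500: Hamish, Noor, and Ruthie each take 61,500; Oskar's 61,500 share passes to Oskar's issue; Willa's 61,500 share passes to Willa's issue.
Oskar's share (61,500) is divided into 3 shares of 20,500: Perrin, Yevgeni, and Sibyl each take 20,500.
Willa's share (61,500) is divided into 3 shares of 20,500: Anna, Adaeze, and Orsolya each take 20,500.

Sibyl receives 20,500.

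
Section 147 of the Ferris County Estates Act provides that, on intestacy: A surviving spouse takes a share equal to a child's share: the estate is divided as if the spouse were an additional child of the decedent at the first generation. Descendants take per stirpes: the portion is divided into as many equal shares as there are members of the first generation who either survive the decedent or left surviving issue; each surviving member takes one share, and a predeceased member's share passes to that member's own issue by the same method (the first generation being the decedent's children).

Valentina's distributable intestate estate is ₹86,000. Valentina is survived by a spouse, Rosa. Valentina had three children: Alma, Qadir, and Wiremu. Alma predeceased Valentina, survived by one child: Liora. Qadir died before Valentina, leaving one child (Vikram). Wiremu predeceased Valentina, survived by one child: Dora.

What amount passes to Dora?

Dora receives ₹21,500.

The spouse counts as an additional share at the children's level, so there are 4 primary shares of ₹21,500. Rosa takes one such share (₹21,500).
The children's combined portion (₹64,500) is divided into 3 shares of ₹21,500: Alma's ₹21,500 share passes to Alma's issue; Qadir's ₹21,500 share passes to Qadir's issue; Wiremu's ₹21,500 share passes to Wiremu's issue.
Alma's share (₹21,500) passes entirely to Liora.
Qadir's share (₹21,500) passes entirely to Vikram.
Wiremu's share (₹21,500) passes entirely to Dora.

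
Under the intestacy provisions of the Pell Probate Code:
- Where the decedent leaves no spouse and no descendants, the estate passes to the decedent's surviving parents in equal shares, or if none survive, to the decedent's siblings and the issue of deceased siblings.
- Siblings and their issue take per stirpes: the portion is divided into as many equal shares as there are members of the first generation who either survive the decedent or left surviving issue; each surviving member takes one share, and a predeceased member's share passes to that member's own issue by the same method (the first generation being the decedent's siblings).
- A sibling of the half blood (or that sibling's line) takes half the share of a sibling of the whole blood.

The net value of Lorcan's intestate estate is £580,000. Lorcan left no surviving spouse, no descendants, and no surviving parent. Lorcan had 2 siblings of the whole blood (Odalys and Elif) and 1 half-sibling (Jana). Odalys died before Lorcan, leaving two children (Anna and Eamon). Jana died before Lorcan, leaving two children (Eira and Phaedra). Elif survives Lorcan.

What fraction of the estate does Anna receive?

The entire £580,000 passes to the siblings and their issue.
Counting each half-blood sibling's line as half a unit, there are 5/2 units in £580,000, so one unit is £232,000. Whole-blood lines (Odalys and Elif) take £232,000 each; half-blood lines (Jana) take £116,000 each.
Odalys's share (£232,000) is divided into 2 shares of £116,000: Anna and Eamon each take £116,000.
Jana's share (£116,000) is divided into 2 shares of £58,000: Eira and Phaedra each take £58,000.

Anna receives 1/5 of the estate.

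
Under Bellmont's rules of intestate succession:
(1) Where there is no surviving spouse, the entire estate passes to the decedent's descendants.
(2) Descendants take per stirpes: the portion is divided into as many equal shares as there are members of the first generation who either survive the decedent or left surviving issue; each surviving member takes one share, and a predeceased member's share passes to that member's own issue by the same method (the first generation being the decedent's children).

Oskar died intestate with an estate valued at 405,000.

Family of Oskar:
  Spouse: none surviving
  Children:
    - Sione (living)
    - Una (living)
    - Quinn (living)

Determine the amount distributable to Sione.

Sione receives 135,000.

The entire 405,000 passes to the descendants.
That amount (405,000) is divided into 3 shares of 135,000: Sione, Una, and Quinn each take 135,000.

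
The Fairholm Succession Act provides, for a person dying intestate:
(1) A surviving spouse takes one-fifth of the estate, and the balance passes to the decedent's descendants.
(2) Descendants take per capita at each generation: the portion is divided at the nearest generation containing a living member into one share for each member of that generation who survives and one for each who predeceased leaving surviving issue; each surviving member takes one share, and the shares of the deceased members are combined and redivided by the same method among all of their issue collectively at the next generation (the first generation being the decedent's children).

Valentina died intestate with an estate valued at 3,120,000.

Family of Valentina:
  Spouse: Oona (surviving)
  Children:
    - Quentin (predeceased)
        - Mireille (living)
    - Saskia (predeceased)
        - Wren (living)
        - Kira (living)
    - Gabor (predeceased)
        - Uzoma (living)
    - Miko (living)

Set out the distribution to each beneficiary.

Oona: 624,000; Mireille: 468,000; Wren: 468,000; Kira: 468,000; Uzoma: 468,000; Miko: 624,000

Oona takes one-fifth of 3,120,000 = 624,000. The remaining 2,496,000 passes to the descendants.
The descendants' portion (2,496,000) is divided at the children's generation into 4 shares of 624,000. Miko takes 624,000. The 3 shares of the deceased (Quentin, Saskia, and Gabor) are combined into a pool of 1,872,000.
That pool (1,872,000) is divided at the grandchildren's generation equally among Mireille, Wren, Kira, and Uzoma: 468,000 each.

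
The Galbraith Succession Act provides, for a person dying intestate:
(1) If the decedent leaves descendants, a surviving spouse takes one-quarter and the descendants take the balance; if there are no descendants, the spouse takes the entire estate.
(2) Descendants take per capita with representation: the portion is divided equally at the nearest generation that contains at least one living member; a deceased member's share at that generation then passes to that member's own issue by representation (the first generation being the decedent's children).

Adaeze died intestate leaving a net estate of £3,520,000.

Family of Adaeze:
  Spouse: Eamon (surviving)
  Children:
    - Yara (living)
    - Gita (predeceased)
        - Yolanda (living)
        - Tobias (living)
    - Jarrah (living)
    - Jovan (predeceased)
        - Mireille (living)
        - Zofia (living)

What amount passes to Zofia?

Zofia receives £330,000.

Eamon takes one-quarter of £3,520,000 = £880,000. The remaining £2,640,000 passes to the descendants.
The descendants' portion (£2,640,000) is divided into 4 shares of £660,000: Yara and Jarrah each take £660,000; Gita's £660,000 share passes to Gita's issue; Jovan's £660,000 share passes to Jovan's issue.
Gita's share (£660,000) is divided into 2 shares of £330,000: Yolanda and Tobias each take £330,000.
Jovan's share (£660,000) is divided into 2 shares of £330,000: Mireille and Zofia each take £330,000.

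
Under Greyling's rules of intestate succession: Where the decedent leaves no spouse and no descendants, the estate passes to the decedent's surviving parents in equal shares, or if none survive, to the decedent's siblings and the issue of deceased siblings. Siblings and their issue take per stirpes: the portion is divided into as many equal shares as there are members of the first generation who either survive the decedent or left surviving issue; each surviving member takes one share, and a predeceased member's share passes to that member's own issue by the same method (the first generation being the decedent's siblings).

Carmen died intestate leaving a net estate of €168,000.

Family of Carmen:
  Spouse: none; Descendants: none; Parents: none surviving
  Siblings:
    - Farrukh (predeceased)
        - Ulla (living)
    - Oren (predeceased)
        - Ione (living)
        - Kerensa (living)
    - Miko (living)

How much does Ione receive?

The entire €168,000 passes to the siblings and their issue.
That amount (€168,000) is divided into 3 shares of €56,000: Miko takes €56,000; Farrukh's €56,000 share passes to Farrukh's issue; Oren's €56,000 share passes to Oren's issue.
Farrukh's share (€56,000) passes entirely to Ulla.
Oren's share (€56,000) is divided into 2 shares of €28,000: Ione and Kerensa each take €28,000.

Ione receives €28,000.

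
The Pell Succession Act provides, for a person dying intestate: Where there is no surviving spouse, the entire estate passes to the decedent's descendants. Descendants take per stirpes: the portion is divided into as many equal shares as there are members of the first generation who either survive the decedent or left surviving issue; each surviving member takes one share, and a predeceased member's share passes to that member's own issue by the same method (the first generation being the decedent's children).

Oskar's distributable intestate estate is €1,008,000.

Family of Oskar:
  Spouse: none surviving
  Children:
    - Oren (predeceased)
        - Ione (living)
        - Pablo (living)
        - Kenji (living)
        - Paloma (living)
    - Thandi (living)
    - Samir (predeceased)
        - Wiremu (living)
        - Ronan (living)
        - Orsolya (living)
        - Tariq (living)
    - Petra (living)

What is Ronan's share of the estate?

The entire €1,008,000 passes to the descendants.
That amount (€1,008,000) is divided into 4 shares of €252,000: Thandi and Petra each take €252,000; Oren's €252,000 share passes to Oren's issue; Samir's €252,000 share passes to Samir's issue.
Oren's share (€252,000) is divided into 4 shares of €63,000: Ione, Pablo, Kenji, and Paloma each take €63,000.
Samir's share (€252,000) is divided into 4 shares of €63,000: Wiremu, Ronan, Orsolya, and Tariq each take €63,000.

Ronan receives €63,000.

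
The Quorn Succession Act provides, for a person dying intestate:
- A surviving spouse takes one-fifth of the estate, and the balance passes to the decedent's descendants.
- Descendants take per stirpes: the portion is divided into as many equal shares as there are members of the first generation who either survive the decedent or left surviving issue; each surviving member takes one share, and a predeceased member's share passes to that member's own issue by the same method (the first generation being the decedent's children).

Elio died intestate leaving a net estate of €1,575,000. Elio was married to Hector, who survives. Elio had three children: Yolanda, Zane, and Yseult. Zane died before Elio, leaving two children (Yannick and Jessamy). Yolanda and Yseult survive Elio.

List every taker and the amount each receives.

Hector: €315,000; Yolanda: €420,000; Yannick: €210,000; Jessamy: €210,000; Yseult: €420,000

Hector takes one-fifth of €1,575,000 = €315,000. The remaining €1,260,000 passes to the descendants.
The descendants' portion (€1,260,000) is divided into 3 shares of €420,000: Yolanda and Yseult each take €420,000; Zane's €420,000 share passes to Zane's issue.
Zane's share (€420,000) is divided into 2 shares of €210,000: Yannick and Jessamy each take €210,000.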